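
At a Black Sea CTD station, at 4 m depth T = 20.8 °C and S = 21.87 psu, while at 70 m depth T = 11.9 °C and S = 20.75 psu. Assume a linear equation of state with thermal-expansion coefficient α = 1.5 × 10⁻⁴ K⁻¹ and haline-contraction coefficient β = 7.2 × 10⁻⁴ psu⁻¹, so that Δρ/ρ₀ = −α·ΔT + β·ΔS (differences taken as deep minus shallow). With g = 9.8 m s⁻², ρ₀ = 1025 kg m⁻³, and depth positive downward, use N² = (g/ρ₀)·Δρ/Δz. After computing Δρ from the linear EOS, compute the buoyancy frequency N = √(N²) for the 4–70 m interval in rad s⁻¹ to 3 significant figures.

8.86 × 10⁻³ rad s⁻¹

ΔT = -8.9 K, ΔS = -1.12 psu (deep − shallow).
Δρ/ρ₀ = −αΔT + βΔS = 1.335 × 10⁻³ − 8.064 × 10⁻⁴ = 5.286 × 10⁻⁴, so Δρ ≈ 0.5418 kg m⁻³.
N² = (g/ρ₀)·Δρ/Δz = g·(Δρ/ρ₀)/Δz = 9.8 × 5.286 × 10⁻⁴ / 66 = 7.8489 × 10⁻⁵ s⁻².
N = √(7.8489 × 10⁻⁵) = 8.8594 × 10⁻³ rad s⁻¹ ≈ 8.86 × 10⁻³ rad s⁻¹.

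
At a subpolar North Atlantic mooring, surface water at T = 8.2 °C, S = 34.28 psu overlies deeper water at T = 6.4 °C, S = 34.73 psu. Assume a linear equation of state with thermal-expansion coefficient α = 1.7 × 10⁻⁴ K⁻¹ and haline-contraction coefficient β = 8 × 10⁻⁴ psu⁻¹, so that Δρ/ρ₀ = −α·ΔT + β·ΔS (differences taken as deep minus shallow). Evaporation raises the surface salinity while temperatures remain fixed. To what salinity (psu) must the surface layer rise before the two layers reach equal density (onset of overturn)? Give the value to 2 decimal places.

Neutral buoyancy requires −α(T_deep − T_surf) + β(S_deep − S_surf′) = 0.
S_surf′ = S_deep − (α/β)·ΔT = 34.73 − (1.7 × 10⁻⁴/8 × 10⁻⁴)·(-1.8) = 35.1125 psu.
Increase required: 35.1125 − 34.28 = 0.8325 psu.

35.11 psu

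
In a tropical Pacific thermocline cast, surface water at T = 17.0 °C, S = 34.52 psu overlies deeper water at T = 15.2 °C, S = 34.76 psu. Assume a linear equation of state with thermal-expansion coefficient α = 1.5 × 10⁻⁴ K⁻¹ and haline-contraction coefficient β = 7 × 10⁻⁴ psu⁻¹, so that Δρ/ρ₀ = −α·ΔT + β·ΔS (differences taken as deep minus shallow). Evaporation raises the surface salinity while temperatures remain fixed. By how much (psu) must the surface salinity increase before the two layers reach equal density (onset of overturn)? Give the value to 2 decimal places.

Neutral buoyancy requires −α(T_deep − T_surf) + β(S_deep − S_surf′) = 0.
S_surf′ = S_deep − (α/β)·ΔT = 34.76 − (1.5 × 10⁻⁴/7 × 10⁻⁴)·(-1.8) = 35.1457 psu.
Increase required: 35.1457 − 34.52 = 0.6257 psu.

0.63 psu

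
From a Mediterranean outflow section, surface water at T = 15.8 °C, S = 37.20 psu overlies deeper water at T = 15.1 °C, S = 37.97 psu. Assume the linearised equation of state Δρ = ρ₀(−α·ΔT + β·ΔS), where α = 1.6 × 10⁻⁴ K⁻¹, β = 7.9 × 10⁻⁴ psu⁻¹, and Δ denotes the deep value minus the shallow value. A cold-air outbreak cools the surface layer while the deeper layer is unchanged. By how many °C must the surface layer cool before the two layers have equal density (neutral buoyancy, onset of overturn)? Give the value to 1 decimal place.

4.5 °C

Neutral buoyancy requires Δρ = 0, i.e. −α(T_deep − T_surf′) + β(S_deep − S_surf) = 0.
T_surf′ = T_deep − (β/α)·ΔS = 15.1 − (7.9 × 10⁻⁴/1.6 × 10⁻⁴)·(+0.77) = 11.298 °C.
Cooling required: 15.8 − (11.298) = 4.502 °C.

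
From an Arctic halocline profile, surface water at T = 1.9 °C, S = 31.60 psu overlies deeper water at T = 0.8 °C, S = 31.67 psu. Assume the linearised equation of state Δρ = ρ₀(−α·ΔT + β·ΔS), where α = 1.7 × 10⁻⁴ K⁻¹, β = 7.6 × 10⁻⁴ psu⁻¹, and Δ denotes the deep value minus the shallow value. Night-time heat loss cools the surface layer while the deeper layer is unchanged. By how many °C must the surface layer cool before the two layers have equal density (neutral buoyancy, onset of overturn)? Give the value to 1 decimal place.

1.4 °C

Neutral buoyancy requires Δρ = 0, i.e. −α(T_deep − T_surf′) + β(S_deep − S_surf) = 0.
T_surf′ = T_deep − (β/α)·ΔS = 0.8 − (7.6 × 10⁻⁴/1.7 × 10⁻⁴)·(+0.07) = 0.487 °C.
Cooling required: 1.9 − (0.487) = 1.413 °C.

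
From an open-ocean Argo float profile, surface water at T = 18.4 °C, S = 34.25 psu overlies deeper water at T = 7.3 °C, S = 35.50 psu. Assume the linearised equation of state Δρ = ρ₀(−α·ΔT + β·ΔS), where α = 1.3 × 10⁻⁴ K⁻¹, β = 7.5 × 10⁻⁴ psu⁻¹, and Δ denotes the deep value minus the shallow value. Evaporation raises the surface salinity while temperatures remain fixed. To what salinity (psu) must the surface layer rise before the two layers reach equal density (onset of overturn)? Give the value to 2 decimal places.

37.42 psu

Neutral buoyancy requires −α(T_deep − T_surf) + β(S_deep − S_surf′) = 0.
S_surf′ = S_deep − (α/β)·ΔT = 35.50 − (1.3 × 10⁻⁴/7.5 × 10⁻⁴)·(-11.1) = 37.4240 psu.
Increase required: 37.4240 − 34.25 = 3.1740 psu.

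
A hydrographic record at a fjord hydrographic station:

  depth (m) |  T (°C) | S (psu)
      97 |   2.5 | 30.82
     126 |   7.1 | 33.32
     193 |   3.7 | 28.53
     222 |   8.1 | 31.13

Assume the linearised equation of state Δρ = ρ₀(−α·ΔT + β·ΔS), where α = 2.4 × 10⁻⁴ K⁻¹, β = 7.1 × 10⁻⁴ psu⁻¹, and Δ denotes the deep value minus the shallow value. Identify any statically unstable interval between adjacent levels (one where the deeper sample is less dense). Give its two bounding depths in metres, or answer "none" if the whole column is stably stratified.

126–193 m

Evaluate Δρ/ρ₀ = −αΔT + βΔS across each adjacent pair:
  97–126 m: −αΔT+βΔS = −(2.4 × 10⁻⁴)(+4.6)+(7.1 × 10⁻⁴)(+2.50) = 6.7 × 10⁻⁴ → stable
  126–193 m: −αΔT+βΔS = −(2.4 × 10⁻⁴)(-3.4)+(7.1 × 10⁻⁴)(-4.79) = -2.6 × 10⁻³ → UNSTABLE
  193–222 m: −αΔT+βΔS = −(2.4 × 10⁻⁴)(+4.4)+(7.1 × 10⁻⁴)(+2.60) = 7.9 × 10⁻⁴ → stable
The 126–193 m interval has Δρ < 0: lighter water underlies denser water.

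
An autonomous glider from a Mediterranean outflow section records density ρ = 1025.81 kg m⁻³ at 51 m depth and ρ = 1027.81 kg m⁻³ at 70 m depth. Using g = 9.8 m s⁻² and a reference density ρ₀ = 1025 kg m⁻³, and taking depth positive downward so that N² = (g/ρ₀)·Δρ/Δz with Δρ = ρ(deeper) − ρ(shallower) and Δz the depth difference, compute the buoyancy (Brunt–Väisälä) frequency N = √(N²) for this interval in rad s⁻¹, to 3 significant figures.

0.0317 rad s⁻¹

Δρ = 1027.81 − 1025.81 = 2.00 kg m⁻³ over Δz = 70 − 51 = 19 m.
N² = (9.8/1025) × (2.00/19) = 1.0064 × 10⁻³ s⁻².
N = √(1.0064 × 10⁻³) = 0.031724 rad s⁻¹ ≈ 0.0317 rad s⁻¹.
N² > 0, so the interval is statically stable.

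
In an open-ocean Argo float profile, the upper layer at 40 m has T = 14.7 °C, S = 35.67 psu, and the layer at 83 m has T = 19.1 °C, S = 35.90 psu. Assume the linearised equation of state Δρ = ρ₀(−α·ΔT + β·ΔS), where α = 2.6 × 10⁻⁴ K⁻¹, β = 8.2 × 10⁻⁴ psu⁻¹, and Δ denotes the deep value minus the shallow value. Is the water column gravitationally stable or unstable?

unstable

ΔT = 19.1 − 14.7 = +4.4 K and ΔS = 35.90 − 35.67 = +0.23 psu (deep − shallow).
−αΔT = -1.144 × 10⁻³; βΔS = 1.886 × 10⁻⁴; sum Δρ/ρ₀ = -9.554 × 10⁻⁴.
Δρ/ρ₀ < 0, so Δρ < 0: deeper water is lighter → statically unstable; the column would overturn.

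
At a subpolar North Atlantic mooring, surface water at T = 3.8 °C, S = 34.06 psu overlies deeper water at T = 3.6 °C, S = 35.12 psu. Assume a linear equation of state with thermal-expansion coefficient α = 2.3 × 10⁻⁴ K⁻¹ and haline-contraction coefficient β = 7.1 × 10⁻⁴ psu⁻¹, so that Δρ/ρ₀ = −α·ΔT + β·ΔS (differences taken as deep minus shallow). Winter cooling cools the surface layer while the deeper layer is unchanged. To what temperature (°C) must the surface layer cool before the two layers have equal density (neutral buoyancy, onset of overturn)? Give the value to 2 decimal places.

0.33 °C

Neutral buoyancy requires Δρ = 0, i.e. −α(T_deep − T_surf′) + β(S_deep − S_surf) = 0.
T_surf′ = T_deep − (β/α)·ΔS = 3.6 − (7.1 × 10⁻⁴/2.3 × 10⁻⁴)·(+1.06) = 0.3278 °C.
Cooling required: 3.8 − (0.3278) = 3.4722 °C.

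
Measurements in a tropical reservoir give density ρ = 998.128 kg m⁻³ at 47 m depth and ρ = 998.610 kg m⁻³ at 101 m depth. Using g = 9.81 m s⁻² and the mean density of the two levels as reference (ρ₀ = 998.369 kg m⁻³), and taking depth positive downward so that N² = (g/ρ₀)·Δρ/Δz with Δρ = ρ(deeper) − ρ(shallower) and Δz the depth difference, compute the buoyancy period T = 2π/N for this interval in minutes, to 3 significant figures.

11.2 min

Δρ = 998.610 − 998.128 = 0.482 kg m⁻³ over Δz = 101 − 47 = 54 m.
N² = (9.81/998.369) × (0.482/54) = 8.7706 × 10⁻⁵ s⁻².
N = √(8.7706 × 10⁻⁵) = 9.3651 × 10⁻³ rad s⁻¹, so T = 2π/N = 670.91 s = 11.182 min ≈ 11.2 min.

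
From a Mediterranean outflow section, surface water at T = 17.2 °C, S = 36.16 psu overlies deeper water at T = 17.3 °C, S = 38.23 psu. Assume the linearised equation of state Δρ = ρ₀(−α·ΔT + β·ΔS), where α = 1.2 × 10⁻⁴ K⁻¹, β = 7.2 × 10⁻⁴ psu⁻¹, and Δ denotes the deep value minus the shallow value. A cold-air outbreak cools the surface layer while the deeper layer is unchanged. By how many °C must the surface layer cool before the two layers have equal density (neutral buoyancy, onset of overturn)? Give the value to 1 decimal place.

Neutral buoyancy requires Δρ = 0, i.e. −α(T_deep − T_surf′) + β(S_deep − S_surf) = 0.
T_surf′ = T_deep − (β/α)·ΔS = 17.3 − (7.2 × 10⁻⁴/1.2 × 10⁻⁴)·(+2.07) = 4.880 °C.
Cooling required: 17.2 − (4.880) = 12.320 °C.

12.3 °C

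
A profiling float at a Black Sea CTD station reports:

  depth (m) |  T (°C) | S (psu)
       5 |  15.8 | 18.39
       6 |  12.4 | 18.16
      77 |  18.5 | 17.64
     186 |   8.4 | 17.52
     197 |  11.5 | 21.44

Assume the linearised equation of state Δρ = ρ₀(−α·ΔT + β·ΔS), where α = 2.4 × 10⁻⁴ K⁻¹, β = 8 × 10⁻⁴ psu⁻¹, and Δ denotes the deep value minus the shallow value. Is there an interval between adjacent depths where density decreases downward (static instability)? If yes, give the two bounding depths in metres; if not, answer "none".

Evaluate Δρ/ρ₀ = −αΔT + βΔS across each adjacent pair:
  5–6 m: −αΔT+βΔS = −(2.4 × 10⁻⁴)(-3.4)+(8 × 10⁻⁴)(-0.23) = 6.3 × 10⁻⁴ → stable
  6–77 m: −αΔT+βΔS = −(2.4 × 10⁻⁴)(+6.1)+(8 × 10⁻⁴)(-0.52) = -1.9 × 10⁻³ → UNSTABLE
  77–186 m: −αΔT+βΔS = −(2.4 × 10⁻⁴)(-10.1)+(8 × 10⁻⁴)(-0.12) = 2.3 × 10⁻³ → stable
  186–197 m: −αΔT+βΔS = −(2.4 × 10⁻⁴)(+3.1)+(8 × 10⁻⁴)(+3.92) = 2.4 × 10⁻³ → stable
The 6–77 m interval has Δρ < 0: lighter water underlies denser water.

6–77 m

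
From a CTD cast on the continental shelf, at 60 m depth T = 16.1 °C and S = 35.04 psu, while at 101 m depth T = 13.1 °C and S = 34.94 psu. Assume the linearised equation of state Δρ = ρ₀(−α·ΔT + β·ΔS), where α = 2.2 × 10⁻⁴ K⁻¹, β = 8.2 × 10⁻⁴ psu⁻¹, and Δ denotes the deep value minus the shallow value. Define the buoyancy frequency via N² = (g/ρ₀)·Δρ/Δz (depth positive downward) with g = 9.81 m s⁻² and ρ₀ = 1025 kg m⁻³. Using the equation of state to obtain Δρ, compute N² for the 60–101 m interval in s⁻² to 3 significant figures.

ΔT = -3.0 K, ΔS = -0.10 psu (deep − shallow).
Δρ/ρ₀ = −αΔT + βΔS = 6.60 × 10⁻⁴ − 8.20 × 10⁻⁵ = 5.78 × 10⁻⁴, so Δρ ≈ 0.5924 kg m⁻³.
N² = (g/ρ₀)·Δρ/Δz = g·(Δρ/ρ₀)/Δz = 9.81 × 5.78 × 10⁻⁴ / 41 = 1.3830 × 10⁻⁴ s⁻² ≈ 1.38 × 10⁻⁴ s⁻².

1.38 × 10⁻⁴ s⁻²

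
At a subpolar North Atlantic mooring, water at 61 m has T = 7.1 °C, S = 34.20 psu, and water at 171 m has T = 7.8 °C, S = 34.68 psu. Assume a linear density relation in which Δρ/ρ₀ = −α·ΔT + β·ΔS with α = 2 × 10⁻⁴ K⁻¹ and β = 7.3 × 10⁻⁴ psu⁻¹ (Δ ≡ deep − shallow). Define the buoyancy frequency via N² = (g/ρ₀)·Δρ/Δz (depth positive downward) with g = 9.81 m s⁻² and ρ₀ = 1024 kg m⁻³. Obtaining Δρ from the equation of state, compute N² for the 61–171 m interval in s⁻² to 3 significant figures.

1.88 × 10⁻⁵ s⁻²

ΔT = +0.7 K, ΔS = +0.48 psu (deep − shallow).
Δρ/ρ₀ = −αΔT + βΔS = -1.40 × 10⁻⁴ + 3.504 × 10⁻⁴ = 2.104 × 10⁻⁴, so Δρ ≈ 0.2154 kg m⁻³.
N² = (g/ρ₀)·Δρ/Δz = g·(Δρ/ρ₀)/Δz = 9.81 × 2.104 × 10⁻⁴ / 110 = 1.8764 × 10⁻⁵ s⁻² ≈ 1.88 × 10⁻⁵ s⁻².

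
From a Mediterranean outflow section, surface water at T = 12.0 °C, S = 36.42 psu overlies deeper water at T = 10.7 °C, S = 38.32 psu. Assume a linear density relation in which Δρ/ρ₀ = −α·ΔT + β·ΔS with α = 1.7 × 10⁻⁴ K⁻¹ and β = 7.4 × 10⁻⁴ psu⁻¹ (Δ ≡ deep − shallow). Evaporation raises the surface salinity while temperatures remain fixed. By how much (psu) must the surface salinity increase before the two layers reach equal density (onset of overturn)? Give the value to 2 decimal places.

2.20 psu

Neutral buoyancy requires −α(T_deep − T_surf) + β(S_deep − S_surf′) = 0.
S_surf′ = S_deep − (α/β)·ΔT = 38.32 − (1.7 × 10⁻⁴/7.4 × 10⁻⁴)·(-1.3) = 38.6186 psu.
Increase required: 38.6186 − 36.42 = 2.1986 psu.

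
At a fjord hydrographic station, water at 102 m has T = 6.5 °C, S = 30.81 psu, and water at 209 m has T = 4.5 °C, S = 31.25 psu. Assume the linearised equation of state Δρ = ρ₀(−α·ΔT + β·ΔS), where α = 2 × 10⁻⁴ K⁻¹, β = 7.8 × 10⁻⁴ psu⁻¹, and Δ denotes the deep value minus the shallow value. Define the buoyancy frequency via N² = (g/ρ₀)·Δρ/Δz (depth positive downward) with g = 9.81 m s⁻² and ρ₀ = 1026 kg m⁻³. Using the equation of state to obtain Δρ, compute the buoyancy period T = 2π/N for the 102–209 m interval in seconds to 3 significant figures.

761 s

ΔT = -2.0 K, ΔS = +0.44 psu (deep − shallow).
Δρ/ρ₀ = −αΔT + βΔS = 4.00 × 10⁻⁴ + 3.432 × 10⁻⁴ = 7.432 × 10⁻⁴, so Δρ ≈ 0.7625 kg m⁻³.
N² = (g/ρ₀)·Δρ/Δz = g·(Δρ/ρ₀)/Δz = 9.81 × 7.432 × 10⁻⁴ / 107 = 6.8138 × 10⁻⁵ s⁻².
N = √(6.8138 × 10⁻⁵) = 8.2546 × 10⁻³ rad s⁻¹ → T = 2π/N = 761.17 s ≈ 761 s.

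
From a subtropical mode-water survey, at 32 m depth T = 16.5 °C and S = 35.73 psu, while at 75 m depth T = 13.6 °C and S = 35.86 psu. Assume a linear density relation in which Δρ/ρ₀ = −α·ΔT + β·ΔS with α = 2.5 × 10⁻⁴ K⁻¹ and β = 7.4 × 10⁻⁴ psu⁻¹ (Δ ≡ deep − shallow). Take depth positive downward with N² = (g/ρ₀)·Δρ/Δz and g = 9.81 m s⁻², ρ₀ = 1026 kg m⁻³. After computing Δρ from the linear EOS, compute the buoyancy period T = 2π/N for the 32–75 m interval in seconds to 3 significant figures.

ΔT = -2.9 K, ΔS = +0.13 psu (deep − shallow).
Δρ/ρ₀ = −αΔT + βΔS = 7.25 × 10⁻⁴ + 9.62 × 10⁻⁵ = 8.212 × 10⁻⁴, so Δρ ≈ 0.8426 kg m⁻³.
N² = (g/ρ₀)·Δρ/Δz = g·(Δρ/ρ₀)/Δz = 9.81 × 8.212 × 10⁻⁴ / 43 = 1.8735 × 10⁻⁴ s⁻².
N = √(1.8735 × 10⁻⁴) = 0.013688 rad s⁻¹ → T = 2π/N = 459.03 s ≈ 459 s.

459 s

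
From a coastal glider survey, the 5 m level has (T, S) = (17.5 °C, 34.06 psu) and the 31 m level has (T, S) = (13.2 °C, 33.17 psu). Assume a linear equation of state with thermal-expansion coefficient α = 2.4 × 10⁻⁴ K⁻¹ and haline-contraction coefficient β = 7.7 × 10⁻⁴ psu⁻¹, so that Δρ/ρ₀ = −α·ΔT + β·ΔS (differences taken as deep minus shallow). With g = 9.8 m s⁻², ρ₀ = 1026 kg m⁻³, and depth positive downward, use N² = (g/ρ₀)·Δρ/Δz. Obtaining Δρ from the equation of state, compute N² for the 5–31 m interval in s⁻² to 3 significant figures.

ΔT = -4.3 K, ΔS = -0.89 psu (deep − shallow).
Δρ/ρ₀ = −αΔT + βΔS = 1.032 × 10⁻³ − 6.853 × 10⁻⁴ = 3.467 × 10⁻⁴, so Δρ ≈ 0.3557 kg m⁻³.
N² = (g/ρ₀)·Δρ/Δz = g·(Δρ/ρ₀)/Δz = 9.8 × 3.467 × 10⁻⁴ / 26 = 1.3068 × 10⁻⁴ s⁻² ≈ 1.31 × 10⁻⁴ s⁻².

1.31 × 10⁻⁴ s⁻²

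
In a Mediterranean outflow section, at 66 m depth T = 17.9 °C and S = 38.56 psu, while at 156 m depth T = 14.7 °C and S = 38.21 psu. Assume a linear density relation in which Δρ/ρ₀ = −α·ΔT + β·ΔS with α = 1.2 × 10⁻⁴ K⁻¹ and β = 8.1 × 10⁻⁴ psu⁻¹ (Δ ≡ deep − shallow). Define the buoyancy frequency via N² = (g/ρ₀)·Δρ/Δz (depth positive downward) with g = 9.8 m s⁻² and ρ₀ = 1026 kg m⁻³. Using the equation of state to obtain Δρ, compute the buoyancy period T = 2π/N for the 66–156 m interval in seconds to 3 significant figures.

ΔT = -3.2 K, ΔS = -0.35 psu (deep − shallow).
Δρ/ρ₀ = −αΔT + βΔS = 3.84 × 10⁻⁴ − 2.835 × 10⁻⁴ = 1.005 × 10⁻⁴, so Δρ ≈ 0.1031 kg m⁻³.
N² = (g/ρ₀)·Δρ/Δz = g·(Δρ/ρ₀)/Δz = 9.8 × 1.005 × 10⁻⁴ / 90 = 1.0943 × 10⁻⁵ s⁻².
N = √(1.0943 × 10⁻⁵) = 3.3080 × 10⁻³ rad s⁻¹ → T = 2π/N = 1.8994 × 10³ s ≈ 1.90 × 10³ s.

1.90 × 10³ s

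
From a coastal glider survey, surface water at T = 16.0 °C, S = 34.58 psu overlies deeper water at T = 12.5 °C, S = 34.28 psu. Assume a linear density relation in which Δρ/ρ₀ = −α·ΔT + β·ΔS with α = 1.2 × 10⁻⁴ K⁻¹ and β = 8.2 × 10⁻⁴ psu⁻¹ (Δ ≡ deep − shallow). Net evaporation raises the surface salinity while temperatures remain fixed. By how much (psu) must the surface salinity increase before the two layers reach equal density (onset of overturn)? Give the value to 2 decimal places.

Neutral buoyancy requires −α(T_deep − T_surf) + β(S_deep − S_surf′) = 0.
S_surf′ = S_deep − (α/β)·ΔT = 34.28 − (1.2 × 10⁻⁴/8.2 × 10⁻⁴)·(-3.5) = 34.7922 psu.
Increase required: 34.7922 − 34.58 = 0.2122 psu.

0.21 psu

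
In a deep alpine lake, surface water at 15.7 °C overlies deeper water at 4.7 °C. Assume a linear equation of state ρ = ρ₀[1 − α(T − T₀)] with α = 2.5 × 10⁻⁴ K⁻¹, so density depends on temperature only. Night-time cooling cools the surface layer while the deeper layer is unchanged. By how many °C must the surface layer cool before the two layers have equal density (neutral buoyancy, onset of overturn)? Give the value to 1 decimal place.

With temperature the only control, equal density requires T_surf′ = T_deep.
T_surf′ = 4.7 °C.
Cooling required: 15.7 − 4.7 = 11.0 °C.

11.0 °C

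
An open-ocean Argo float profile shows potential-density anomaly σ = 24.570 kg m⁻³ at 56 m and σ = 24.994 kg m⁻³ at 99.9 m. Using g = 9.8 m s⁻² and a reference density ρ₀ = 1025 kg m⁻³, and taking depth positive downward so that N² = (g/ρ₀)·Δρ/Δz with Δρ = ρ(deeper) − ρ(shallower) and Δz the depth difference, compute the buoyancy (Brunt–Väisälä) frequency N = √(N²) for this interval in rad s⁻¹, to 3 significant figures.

Δρ = 1024.994 − 1024.570 = 0.424 kg m⁻³ over Δz = 99.9 − 56 = 43.9 m.
N² = (9.8/1025) × (0.424/43.9) = 9.2343 × 10⁻⁵ s⁻².
N = √(9.2343 × 10⁻⁵) = 9.6095 × 10⁻³ rad s⁻¹ ≈ 9.61 × 10⁻³ rad s⁻¹.

9.61 × 10⁻³ rad s⁻¹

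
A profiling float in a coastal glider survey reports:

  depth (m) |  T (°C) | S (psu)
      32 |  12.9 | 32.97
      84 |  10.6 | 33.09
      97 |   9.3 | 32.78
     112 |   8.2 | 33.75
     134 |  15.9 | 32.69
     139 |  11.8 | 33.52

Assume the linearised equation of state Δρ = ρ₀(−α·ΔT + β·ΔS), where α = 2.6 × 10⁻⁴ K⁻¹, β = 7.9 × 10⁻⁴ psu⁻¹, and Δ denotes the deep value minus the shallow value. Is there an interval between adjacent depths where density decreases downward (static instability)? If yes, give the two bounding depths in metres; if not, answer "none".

112–134 m

Evaluate Δρ/ρ₀ = −αΔT + βΔS across each adjacent pair:
  32–84 m: −αΔT+βΔS = −(2.6 × 10⁻⁴)(-2.3)+(7.9 × 10⁻⁴)(+0.12) = 6.9 × 10⁻⁴ → stable
  84–97 m: −αΔT+βΔS = −(2.6 × 10⁻⁴)(-1.3)+(7.9 × 10⁻⁴)(-0.31) = 9.3 × 10⁻⁵ → stable
  97–112 m: −αΔT+βΔS = −(2.6 × 10⁻⁴)(-1.1)+(7.9 × 10⁻⁴)(+0.97) = 1.1 × 10⁻³ → stable
  112–134 m: −αΔT+βΔS = −(2.6 × 10⁻⁴)(+7.7)+(7.9 × 10⁻⁴)(-1.06) = -2.8 × 10⁻³ → UNSTABLE
  134–139 m: −αΔT+βΔS = −(2.6 × 10⁻⁴)(-4.1)+(7.9 × 10⁻⁴)(+0.83) = 1.7 × 10⁻³ → stable
The 112–134 m interval has Δρ < 0: lighter water underlies denser water.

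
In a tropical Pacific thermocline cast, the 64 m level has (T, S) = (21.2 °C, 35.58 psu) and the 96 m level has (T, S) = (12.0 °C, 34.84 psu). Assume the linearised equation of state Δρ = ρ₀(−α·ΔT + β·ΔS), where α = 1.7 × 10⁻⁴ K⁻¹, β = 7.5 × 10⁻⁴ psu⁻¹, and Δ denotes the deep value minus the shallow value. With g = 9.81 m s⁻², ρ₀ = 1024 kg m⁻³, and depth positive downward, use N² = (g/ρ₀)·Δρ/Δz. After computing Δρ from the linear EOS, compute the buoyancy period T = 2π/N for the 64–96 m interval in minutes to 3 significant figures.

5.95 min

ΔT = -9.2 K, ΔS = -0.74 psu (deep − shallow).
Δρ/ρ₀ = −αΔT + βΔS = 1.564 × 10⁻³ − 5.55 × 10⁻⁴ = 1.009 × 10⁻³, so Δρ ≈ 1.033 kg m⁻³.
N² = (g/ρ₀)·Δρ/Δz = g·(Δρ/ρ₀)/Δz = 9.81 × 1.009 × 10⁻³ / 32 = 3.0932 × 10⁻⁴ s⁻².
N = √(3.0932 × 10⁻⁴) = 0.017587 rad s⁻¹ → T = 2π/N = 357.26 s = 5.9543 min ≈ 5.95 min.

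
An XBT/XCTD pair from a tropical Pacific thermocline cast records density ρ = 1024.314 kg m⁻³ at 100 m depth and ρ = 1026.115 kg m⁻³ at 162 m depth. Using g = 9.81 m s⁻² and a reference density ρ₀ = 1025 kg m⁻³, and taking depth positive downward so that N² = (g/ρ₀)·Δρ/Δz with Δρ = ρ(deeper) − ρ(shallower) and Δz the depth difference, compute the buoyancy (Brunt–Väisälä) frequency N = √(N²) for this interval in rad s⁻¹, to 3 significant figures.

Δρ = 1026.115 − 1024.314 = 1.801 kg m⁻³ over Δz = 162 − 100 = 62 m.
N² = (9.81/1025) × (1.801/62) = 2.7801 × 10⁻⁴ s⁻².
N = √(2.7801 × 10⁻⁴) = 0.016674 rad s⁻¹ ≈ 0.0167 rad s⁻¹.

0.0167 rad s⁻¹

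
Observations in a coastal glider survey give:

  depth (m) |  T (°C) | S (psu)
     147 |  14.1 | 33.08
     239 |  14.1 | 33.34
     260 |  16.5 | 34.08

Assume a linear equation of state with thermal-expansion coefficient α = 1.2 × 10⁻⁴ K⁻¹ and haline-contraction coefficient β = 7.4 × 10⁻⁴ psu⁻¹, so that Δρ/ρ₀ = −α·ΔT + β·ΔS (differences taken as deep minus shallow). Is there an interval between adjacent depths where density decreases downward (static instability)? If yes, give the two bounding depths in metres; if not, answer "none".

Evaluate Δρ/ρ₀ = −αΔT + βΔS across each adjacent pair:
  147–239 m: −αΔT+βΔS = −(1.2 × 10⁻⁴)(+0.0)+(7.4 × 10⁻⁴)(+0.26) = 1.9 × 10⁻⁴ → stable
  239–260 m: −αΔT+βΔS = −(1.2 × 10⁻⁴)(+2.4)+(7.4 × 10⁻⁴)(+0.74) = 2.6 × 10⁻⁴ → stable
Every interval has Δρ > 0: the column is stably stratified throughout.

none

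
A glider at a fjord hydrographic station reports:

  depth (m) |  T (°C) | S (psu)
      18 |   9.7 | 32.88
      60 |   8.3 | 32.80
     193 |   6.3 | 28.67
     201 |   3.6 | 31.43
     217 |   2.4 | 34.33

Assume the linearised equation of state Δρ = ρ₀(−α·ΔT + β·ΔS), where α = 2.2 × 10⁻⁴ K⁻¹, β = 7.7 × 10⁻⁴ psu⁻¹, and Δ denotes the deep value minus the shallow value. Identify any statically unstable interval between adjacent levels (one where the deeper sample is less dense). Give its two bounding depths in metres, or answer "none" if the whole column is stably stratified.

Evaluate Δρ/ρ₀ = −αΔT + βΔS across each adjacent pair:
  18–60 m: −αΔT+βΔS = −(2.2 × 10⁻⁴)(-1.4)+(7.7 × 10⁻⁴)(-0.08) = 2.5 × 10⁻⁴ → stable
  60–193 m: −αΔT+βΔS = −(2.2 × 10⁻⁴)(-2.0)+(7.7 × 10⁻⁴)(-4.13) = -2.7 × 10⁻³ → UNSTABLE
  193–201 m: −αΔT+βΔS = −(2.2 × 10⁻⁴)(-2.7)+(7.7 × 10⁻⁴)(+2.76) = 2.7 × 10⁻³ → stable
  201–217 m: −αΔT+βΔS = −(2.2 × 10⁻⁴)(-1.2)+(7.7 × 10⁻⁴)(+2.90) = 2.5 × 10⁻³ → stable
The 60–193 m interval has Δρ < 0: lighter water underlies denser water.

60–193 m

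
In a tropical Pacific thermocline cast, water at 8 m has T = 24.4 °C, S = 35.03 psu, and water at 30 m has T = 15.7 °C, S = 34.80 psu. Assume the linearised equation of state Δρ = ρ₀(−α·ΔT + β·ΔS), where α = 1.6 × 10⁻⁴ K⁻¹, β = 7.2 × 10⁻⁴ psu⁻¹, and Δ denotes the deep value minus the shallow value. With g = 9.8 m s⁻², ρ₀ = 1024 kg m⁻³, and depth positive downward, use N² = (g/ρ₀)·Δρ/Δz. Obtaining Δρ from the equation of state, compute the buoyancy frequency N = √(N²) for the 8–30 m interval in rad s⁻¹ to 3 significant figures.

0.0234 rad s⁻¹

ΔT = -8.7 K, ΔS = -0.23 psu (deep − shallow).
Δρ/ρ₀ = −αΔT + βΔS = 1.392 × 10⁻³ − 1.656 × 10⁻⁴ = 1.2264 × 10⁻³, so Δρ ≈ 1.256 kg m⁻³.
N² = (g/ρ₀)·Δρ/Δz = g·(Δρ/ρ₀)/Δz = 9.8 × 1.2264 × 10⁻³ / 22 = 5.4631 × 10⁻⁴ s⁻².
N = √(5.4631 × 10⁻⁴) = 0.023373 rad s⁻¹ ≈ 0.0234 rad s⁻¹.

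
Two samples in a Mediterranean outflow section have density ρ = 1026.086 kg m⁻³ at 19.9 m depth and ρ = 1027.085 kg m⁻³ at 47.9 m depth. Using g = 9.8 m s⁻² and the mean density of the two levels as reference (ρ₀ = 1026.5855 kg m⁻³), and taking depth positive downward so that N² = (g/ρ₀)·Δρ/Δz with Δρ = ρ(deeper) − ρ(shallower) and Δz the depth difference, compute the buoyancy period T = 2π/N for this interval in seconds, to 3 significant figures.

Δρ = 1027.085 − 1026.086 = 0.999 kg m⁻³ over Δz = 47.9 − 19.9 = 28 m.
N² = (9.8/1026.5855) × (0.999/28) = 3.4060 × 10⁻⁴ s⁻².
N = √(3.4060 × 10⁻⁴) = 0.018455 rad s⁻¹, so T = 2π/N = 340.46 s ≈ 340 s.
N² > 0, so the interval is statically stable.

340 s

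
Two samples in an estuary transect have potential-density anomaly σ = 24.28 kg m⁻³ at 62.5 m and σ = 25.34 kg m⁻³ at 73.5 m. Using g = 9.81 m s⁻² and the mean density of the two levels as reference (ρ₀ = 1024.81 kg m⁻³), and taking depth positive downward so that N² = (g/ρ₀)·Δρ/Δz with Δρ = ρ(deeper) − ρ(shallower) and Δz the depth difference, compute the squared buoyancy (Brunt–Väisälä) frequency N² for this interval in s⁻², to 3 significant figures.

9.22 × 10⁻⁴ s⁻²

Δρ = 1025.34 − 1024.28 = 1.06 kg m⁻³ over Δz = 73.5 − 62.5 = 11 m.
N² = (9.81/1024.81) × (1.06/11) = 9.2244 × 10⁻⁴ s⁻² ≈ 9.22 × 10⁻⁴ s⁻².
Since Δρ > 0 the layer is stably stratified.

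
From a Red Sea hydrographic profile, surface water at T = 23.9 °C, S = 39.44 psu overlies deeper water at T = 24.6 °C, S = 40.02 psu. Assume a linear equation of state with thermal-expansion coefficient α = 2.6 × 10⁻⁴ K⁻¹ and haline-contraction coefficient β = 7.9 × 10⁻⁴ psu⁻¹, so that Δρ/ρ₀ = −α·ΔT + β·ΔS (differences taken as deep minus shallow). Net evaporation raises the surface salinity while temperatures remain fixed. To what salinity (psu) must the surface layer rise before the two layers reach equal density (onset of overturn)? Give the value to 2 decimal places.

39.79 psu

Neutral buoyancy requires −α(T_deep − T_surf) + β(S_deep − S_surf′) = 0.
S_surf′ = S_deep − (α/β)·ΔT = 40.02 − (2.6 × 10⁻⁴/7.9 × 10⁻⁴)·(+0.7) = 39.7896 psu.
Increase required: 39.7896 − 39.44 = 0.3496 psu.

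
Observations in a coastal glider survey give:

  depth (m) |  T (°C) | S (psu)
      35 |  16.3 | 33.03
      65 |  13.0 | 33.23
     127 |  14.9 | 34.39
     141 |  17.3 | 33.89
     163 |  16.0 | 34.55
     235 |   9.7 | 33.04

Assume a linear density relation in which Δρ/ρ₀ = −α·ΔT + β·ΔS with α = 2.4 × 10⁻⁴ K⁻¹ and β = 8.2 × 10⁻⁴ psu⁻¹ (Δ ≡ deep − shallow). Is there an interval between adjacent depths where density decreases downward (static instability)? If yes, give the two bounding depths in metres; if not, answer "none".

127–141 m

Evaluate Δρ/ρ₀ = −αΔT + βΔS across each adjacent pair:
  35–65 m: −αΔT+βΔS = −(2.4 × 10⁻⁴)(-3.3)+(8.2 × 10⁻⁴)(+0.20) = 9.6 × 10⁻⁴ → stable
  65–127 m: −αΔT+βΔS = −(2.4 × 10⁻⁴)(+1.9)+(8.2 × 10⁻⁴)(+1.16) = 5.0 × 10⁻⁴ → stable
  127–141 m: −αΔT+βΔS = −(2.4 × 10⁻⁴)(+2.4)+(8.2 × 10⁻⁴)(-0.50) = -9.9 × 10⁻⁴ → UNSTABLE
  141–163 m: −αΔT+βΔS = −(2.4 × 10⁻⁴)(-1.3)+(8.2 × 10⁻⁴)(+0.66) = 8.5 × 10⁻⁴ → stable
  163–235 m: −αΔT+βΔS = −(2.4 × 10⁻⁴)(-6.3)+(8.2 × 10⁻⁴)(-1.51) = 2.7 × 10⁻⁴ → stable
The 127–141 m interval has Δρ < 0: lighter water underlies denser water.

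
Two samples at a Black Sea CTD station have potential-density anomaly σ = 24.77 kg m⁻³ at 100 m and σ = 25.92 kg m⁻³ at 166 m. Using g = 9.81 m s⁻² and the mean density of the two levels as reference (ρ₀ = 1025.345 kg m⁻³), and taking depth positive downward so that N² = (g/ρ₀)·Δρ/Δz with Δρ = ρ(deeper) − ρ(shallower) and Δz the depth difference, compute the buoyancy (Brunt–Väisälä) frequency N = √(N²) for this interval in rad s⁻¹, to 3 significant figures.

0.0129 rad s⁻¹

Δρ = 1025.92 − 1024.77 = 1.15 kg m⁻³ over Δz = 166 − 100 = 66 m.
N² = (9.81/1025.345) × (1.15/66) = 1.6671 × 10⁻⁴ s⁻².
N = √(1.6671 × 10⁻⁴) = 0.012912 rad s⁻¹ ≈ 0.0129 rad s⁻¹.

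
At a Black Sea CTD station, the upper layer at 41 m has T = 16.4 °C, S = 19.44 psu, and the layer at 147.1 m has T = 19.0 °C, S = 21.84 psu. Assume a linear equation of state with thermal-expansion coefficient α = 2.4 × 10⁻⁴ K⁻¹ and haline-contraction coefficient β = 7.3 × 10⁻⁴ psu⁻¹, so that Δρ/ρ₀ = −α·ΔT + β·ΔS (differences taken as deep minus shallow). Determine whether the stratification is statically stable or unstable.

stable

ΔT = 19.0 − 16.4 = +2.6 K and ΔS = 21.84 − 19.44 = +2.40 psu (deep − shallow).
−αΔT = -6.24 × 10⁻⁴; βΔS = 1.752 × 10⁻³; sum Δρ/ρ₀ = 1.128 × 10⁻³.
Δρ/ρ₀ > 0, so Δρ > 0: deeper water is denser → statically stable.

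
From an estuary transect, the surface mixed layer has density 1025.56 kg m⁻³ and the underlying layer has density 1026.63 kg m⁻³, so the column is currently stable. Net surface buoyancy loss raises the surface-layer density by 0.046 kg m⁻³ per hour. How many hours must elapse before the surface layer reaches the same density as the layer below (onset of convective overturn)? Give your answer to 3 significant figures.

23.3 hours

Density deficit of the surface layer: 1026.63 − 1025.56 = 1.07 kg m⁻³.
Required change = 1.07 / 0.046 = 23.3 hours.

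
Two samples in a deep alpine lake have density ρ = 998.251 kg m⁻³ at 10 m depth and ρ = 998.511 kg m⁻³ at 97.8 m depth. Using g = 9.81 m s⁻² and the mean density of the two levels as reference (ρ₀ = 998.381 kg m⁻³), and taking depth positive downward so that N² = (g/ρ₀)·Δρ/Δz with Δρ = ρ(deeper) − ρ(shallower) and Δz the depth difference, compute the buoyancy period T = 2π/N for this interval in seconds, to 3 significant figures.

Δρ = 998.511 − 998.251 = 0.260 kg m⁻³ over Δz = 97.8 − 10 = 87.8 m.
N² = (9.81/998.381) × (0.260/87.8) = 2.9097 × 10⁻⁵ s⁻².
N = √(2.9097 × 10⁻⁵) = 5.3942 × 10⁻³ rad s⁻¹, so T = 2π/N = 1.1648 × 10³ s ≈ 1.16 × 10³ s.
N² > 0, so the interval is statically stable.

1.16 × 10³ s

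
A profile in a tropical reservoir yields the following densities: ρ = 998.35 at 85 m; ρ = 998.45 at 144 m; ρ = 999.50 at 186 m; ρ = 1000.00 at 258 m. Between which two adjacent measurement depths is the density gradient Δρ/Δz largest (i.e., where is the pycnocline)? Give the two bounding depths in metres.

Compute the density gradient over each adjacent pair:
  85–144 m: Δρ/Δz = 0.10/59 = 1.7 × 10⁻³ kg m⁻⁴
  144–186 m: Δρ/Δz = 1.05/42 = 0.025 kg m⁻⁴
  186–258 m: Δρ/Δz = 0.50/72 = 6.9 × 10⁻³ kg m⁻⁴
The largest gradient is in the 144–186 m interval — the pycnocline.

144–186 m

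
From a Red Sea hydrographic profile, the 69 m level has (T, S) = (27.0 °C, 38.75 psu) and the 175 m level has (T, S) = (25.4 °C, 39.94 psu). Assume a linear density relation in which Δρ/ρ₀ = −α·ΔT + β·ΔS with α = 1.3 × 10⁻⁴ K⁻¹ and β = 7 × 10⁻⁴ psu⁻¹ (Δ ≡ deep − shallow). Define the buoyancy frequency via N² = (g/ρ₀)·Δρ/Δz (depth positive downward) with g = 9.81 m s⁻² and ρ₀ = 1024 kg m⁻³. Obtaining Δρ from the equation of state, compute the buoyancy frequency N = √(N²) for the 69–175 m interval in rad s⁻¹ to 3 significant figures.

ΔT = -1.6 K, ΔS = +1.19 psu (deep − shallow).
Δρ/ρ₀ = −αΔT + βΔS = 2.08 × 10⁻⁴ + 8.33 × 10⁻⁴ = 1.041 × 10⁻³, so Δρ ≈ 1.066 kg m⁻³.
N² = (g/ρ₀)·Δρ/Δz = g·(Δρ/ρ₀)/Δz = 9.81 × 1.041 × 10⁻³ / 106 = 9.6342 × 10⁻⁵ s⁻².
N = √(9.6342 × 10⁻⁵) = 9.8154 × 10⁻³ rad s⁻¹ ≈ 9.82 × 10⁻³ rad s⁻¹.

9.82 × 10⁻³ rad s⁻¹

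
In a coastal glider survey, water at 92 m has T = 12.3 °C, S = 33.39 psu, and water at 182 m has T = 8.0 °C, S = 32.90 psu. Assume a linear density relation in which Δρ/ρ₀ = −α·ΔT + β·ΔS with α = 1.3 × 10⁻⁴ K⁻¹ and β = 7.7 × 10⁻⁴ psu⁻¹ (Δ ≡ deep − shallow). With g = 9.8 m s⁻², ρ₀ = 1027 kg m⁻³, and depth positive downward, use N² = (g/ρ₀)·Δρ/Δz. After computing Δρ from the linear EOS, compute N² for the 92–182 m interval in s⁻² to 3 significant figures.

ΔT = -4.3 K, ΔS = -0.49 psu (deep − shallow).
Δρ/ρ₀ = −αΔT + βΔS = 5.59 × 10⁻⁴ − 3.773 × 10⁻⁴ = 1.817 × 10⁻⁴, so Δρ ≈ 0.1866 kg m⁻³.
N² = (g/ρ₀)·Δρ/Δz = g·(Δρ/ρ₀)/Δz = 9.8 × 1.817 × 10⁻⁴ / 90 = 1.9785 × 10⁻⁵ s⁻² ≈ 1.98 × 10⁻⁵ s⁻².

1.98 × 10⁻⁵ s⁻²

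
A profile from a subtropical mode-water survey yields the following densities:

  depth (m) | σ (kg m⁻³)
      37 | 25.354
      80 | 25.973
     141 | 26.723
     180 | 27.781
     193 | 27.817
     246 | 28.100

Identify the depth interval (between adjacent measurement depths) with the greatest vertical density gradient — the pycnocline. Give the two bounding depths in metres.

Compute the density gradient over each adjacent pair:
  37–80 m: Δρ/Δz = 0.619/43 = 0.014 kg m⁻⁴
  80–141 m: Δρ/Δz = 0.750/61 = 0.012 kg m⁻⁴
  141–180 m: Δρ/Δz = 1.058/39 = 0.027 kg m⁻⁴
  180–193 m: Δρ/Δz = 0.036/13 = 2.8 × 10⁻³ kg m⁻⁴
  193–246 m: Δρ/Δz = 0.283/53 = 5.3 × 10⁻³ kg m⁻⁴
The largest gradient is in the 141–180 m interval — the pycnocline.

141–180 m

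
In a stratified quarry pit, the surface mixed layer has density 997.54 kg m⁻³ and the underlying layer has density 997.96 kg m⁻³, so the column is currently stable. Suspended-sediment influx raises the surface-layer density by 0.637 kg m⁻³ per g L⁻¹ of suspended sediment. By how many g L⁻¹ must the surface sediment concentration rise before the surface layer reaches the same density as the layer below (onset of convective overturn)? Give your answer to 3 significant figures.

0.659 g L⁻¹

Density deficit of the surface layer: 997.96 − 997.54 = 0.42 kg m⁻³.
Required change = 0.42 / 0.637 = 0.659 g L⁻¹.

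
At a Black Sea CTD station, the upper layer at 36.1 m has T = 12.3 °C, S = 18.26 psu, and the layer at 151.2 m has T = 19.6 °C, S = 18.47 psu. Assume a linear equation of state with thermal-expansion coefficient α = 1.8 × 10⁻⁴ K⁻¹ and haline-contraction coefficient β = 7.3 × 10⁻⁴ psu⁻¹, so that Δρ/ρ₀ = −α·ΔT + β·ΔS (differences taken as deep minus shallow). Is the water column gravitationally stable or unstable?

ΔT = 19.6 − 12.3 = +7.3 K and ΔS = 18.47 − 18.26 = +0.21 psu (deep − shallow).
−αΔT = -1.314 × 10⁻³; βΔS = 1.533 × 10⁻⁴; sum Δρ/ρ₀ = -1.1607 × 10⁻³.
Δρ/ρ₀ < 0, so Δρ < 0: deeper water is lighter → statically unstable; the column would overturn.

unstable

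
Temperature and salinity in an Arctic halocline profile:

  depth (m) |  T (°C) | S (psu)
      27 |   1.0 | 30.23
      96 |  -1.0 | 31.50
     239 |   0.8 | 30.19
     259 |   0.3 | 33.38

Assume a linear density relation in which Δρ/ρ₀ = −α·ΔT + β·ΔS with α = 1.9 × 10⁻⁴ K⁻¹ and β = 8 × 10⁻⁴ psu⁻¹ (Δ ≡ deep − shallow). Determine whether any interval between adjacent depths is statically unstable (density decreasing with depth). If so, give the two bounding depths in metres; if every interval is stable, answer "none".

Evaluate Δρ/ρ₀ = −αΔT + βΔS across each adjacent pair:
  27–96 m: −αΔT+βΔS = −(1.9 × 10⁻⁴)(-2.0)+(8 × 10⁻⁴)(+1.27) = 1.4 × 10⁻³ → stable
  96–239 m: −αΔT+βΔS = −(1.9 × 10⁻⁴)(+1.8)+(8 × 10⁻⁴)(-1.31) = -1.4 × 10⁻³ → UNSTABLE
  239–259 m: −αΔT+βΔS = −(1.9 × 10⁻⁴)(-0.5)+(8 × 10⁻⁴)(+3.19) = 2.6 × 10⁻³ → stable
The 96–239 m interval has Δρ < 0: lighter water underlies denser water.

96–239 m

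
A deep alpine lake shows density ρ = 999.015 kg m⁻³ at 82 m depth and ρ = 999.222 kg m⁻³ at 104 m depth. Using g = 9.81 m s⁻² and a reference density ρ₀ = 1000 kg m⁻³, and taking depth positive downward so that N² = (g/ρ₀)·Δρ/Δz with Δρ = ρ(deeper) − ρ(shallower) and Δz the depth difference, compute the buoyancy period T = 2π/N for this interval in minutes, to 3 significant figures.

10.9 min

Δρ = 999.222 − 999.015 = 0.207 kg m⁻³ over Δz = 104 − 82 = 22 m.
N² = (9.81/1000) × (0.207/22) = 9.2303 × 10⁻⁵ s⁻².
N = √(9.2303 × 10⁻⁵) = 9.6074 × 10⁻³ rad s⁻¹, so T = 2π/N = 653.99 s = 10.900 min ≈ 10.9 min.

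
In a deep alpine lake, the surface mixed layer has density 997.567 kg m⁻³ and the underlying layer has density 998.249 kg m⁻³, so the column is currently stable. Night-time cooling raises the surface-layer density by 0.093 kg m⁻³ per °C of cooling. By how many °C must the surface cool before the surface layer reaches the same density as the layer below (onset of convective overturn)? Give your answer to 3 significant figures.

Density deficit of the surface layer: 998.249 − 997.567 = 0.682 kg m⁻³.
Required change = 0.682 / 0.093 = 7.33 °C.

7.33 °C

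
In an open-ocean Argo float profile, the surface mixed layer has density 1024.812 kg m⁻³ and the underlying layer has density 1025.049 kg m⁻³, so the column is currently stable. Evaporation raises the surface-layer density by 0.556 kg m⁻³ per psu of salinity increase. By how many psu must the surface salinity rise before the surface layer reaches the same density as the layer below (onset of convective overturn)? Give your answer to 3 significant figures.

Density deficit of the surface layer: 1025.049 − 1024.812 = 0.237 kg m⁻³.
Required change = 0.237 / 0.556 = 0.426 psu.

0.426 psu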